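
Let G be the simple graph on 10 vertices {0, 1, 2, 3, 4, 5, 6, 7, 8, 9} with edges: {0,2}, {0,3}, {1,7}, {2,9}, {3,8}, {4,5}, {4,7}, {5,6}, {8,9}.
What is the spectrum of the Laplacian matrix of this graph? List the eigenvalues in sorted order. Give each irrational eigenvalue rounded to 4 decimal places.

Reading degrees in the order [0, 1, 2, 3, 4, 5, 6, 7, 8, 9] gives [2, 1, 2, 2, 2, 2, 1, 2, 2, 2]; set D = diag(2, 1, 2, 2, 2, 2, 1, 2, 2, 2) and form L = D - A. L is symmetric positive semidefinite, so every eigenvalue is real and nonnegative. The 2 zero eigenvalues correspond to the 2 connected components. The eigenvalues sum to 18, which equals trace(L) = 2|E|.

[0, 0, 0.3820, 1.3820, 1.3820, 1.3820, 2.6180, 3.6180, 3.6180, 3.6180]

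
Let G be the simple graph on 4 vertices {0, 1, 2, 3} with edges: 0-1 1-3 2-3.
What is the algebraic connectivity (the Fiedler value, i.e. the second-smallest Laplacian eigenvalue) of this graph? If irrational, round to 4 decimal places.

0.5858

With the vertex order [0, 1, 2, 3], the degrees are [1, 2, 1, 2], giving D = diag(1, 2, 1, 2) and L = D - A. The smallest Laplacian eigenvalue is always 0. The next one, lambda_2 = 0.5858, measures how hard the graph is to disconnect: larger values mean better connectivity. The largest eigenvalue, 3.4142, is at most the vertex count 4. The eigenvalues sum to 6, which equals trace(L) = 2|E|.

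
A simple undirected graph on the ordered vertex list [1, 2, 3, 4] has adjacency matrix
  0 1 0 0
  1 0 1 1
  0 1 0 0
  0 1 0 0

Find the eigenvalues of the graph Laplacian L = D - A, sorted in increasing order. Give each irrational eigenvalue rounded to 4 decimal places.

With the vertex order [1, 2, 3, 4], the degrees are [1, 3, 1, 1], giving D = diag(1, 3, 1, 1) and L = D - A. The multiplicity of 0 as a Laplacian eigenvalue equals the number of connected components. The single zero eigenvalue shows the graph is connected. The eigenvalues sum to 6, which equals trace(L) = 2|E|.

[0, 1, 1, 4]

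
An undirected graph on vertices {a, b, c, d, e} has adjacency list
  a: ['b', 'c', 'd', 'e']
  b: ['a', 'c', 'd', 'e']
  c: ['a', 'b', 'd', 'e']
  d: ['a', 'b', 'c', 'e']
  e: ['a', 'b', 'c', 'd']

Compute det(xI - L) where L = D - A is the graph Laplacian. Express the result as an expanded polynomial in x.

With the vertex order [a, b, c, d, e], the degrees are [4, 4, 4, 4, 4], giving D = diag(4, 4, 4, 4, 4) and L = D - A. The eigenvalues of L are [0, 5, 5, 5, 5]; the characteristic polynomial is the product of (x - lambda_i), which multiplies out to x^5 - 20x^4 + 150x^3 - 500x^2 + 625x. The constant term is 0 because L is singular (the all-ones vector lies in its kernel). There is one zero in the spectrum, matching the 1 component.

x^5 - 20x^4 + 150x^3 - 500x^2 + 625x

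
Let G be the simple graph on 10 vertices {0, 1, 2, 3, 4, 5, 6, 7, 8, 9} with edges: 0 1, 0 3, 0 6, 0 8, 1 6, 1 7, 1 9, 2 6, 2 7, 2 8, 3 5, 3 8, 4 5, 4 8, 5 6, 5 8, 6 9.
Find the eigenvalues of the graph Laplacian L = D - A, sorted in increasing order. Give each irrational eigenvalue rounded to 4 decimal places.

With the vertex order [0, 1, 2, 3, 4, 5, 6, 7, 8, 9], the degrees are [4, 4, 3, 3, 2, 4, 5, 2, 5, 2], giving D = diag(4, 4, 3, 3, 2, 4, 5, 2, 5, 2) and L = D - A. The multiplicity of 0 as a Laplacian eigenvalue equals the number of connected components. The single zero eigenvalue shows the graph is connected. The eigenvalues sum to 34, which equals trace(L) = 2|E|.

[0, 0.9449, 1.5799, 2.1473, 3.0827, 3.6564, 4.3603, 5.4392, 5.7833, 7.0060]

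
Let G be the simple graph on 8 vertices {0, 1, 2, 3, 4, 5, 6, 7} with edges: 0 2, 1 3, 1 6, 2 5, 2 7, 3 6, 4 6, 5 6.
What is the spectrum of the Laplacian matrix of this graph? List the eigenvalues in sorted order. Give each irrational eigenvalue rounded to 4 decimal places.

Reading degrees in the order [0, 1, 2, 3, 4, 5, 6, 7] gives [1, 2, 3, 2, 1, 2, 4, 1]; set D = diag(1, 2, 3, 2, 1, 2, 4, 1) and form L = D - A. Diagonalising L (or applying a numerical eigensolver to the 8x8 matrix) gives the spectrum above. The single zero eigenvalue shows the graph is connected. The largest eigenvalue, 5.1249, is at most the vertex count 8.

[0, 0.2384, 1, 1, 1.6367, 3, 4, 5.1249]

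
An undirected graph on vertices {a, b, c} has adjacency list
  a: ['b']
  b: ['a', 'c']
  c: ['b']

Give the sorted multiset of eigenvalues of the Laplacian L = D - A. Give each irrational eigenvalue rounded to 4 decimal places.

Reading degrees in the order [a, b, c] gives [1, 2, 1]; set D = diag(1, 2, 1) and form L = D - A. Since every row of L sums to 0, the all-ones vector is in the kernel and 0 is an eigenvalue.

[0, 1, 3]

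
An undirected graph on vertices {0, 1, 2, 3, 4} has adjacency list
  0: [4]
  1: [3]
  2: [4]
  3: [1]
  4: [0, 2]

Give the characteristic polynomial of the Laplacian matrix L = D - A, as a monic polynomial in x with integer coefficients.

Each diagonal entry of L is the vertex degree and each off-diagonal entry is -1 where an edge is present, 0 otherwise; in the order [0, 1, 2, 3, 4] the diagonal is [1, 1, 1, 1, 2]. L has integer entries, so p(x) = det(xI - L) has integer coefficients. Expanding the determinant yields x^5 - 6x^4 + 11x^3 - 6x^2. The constant term is 0 because L is singular (the all-ones vector lies in its kernel).

x^5 - 6x^4 + 11x^3 - 6x^2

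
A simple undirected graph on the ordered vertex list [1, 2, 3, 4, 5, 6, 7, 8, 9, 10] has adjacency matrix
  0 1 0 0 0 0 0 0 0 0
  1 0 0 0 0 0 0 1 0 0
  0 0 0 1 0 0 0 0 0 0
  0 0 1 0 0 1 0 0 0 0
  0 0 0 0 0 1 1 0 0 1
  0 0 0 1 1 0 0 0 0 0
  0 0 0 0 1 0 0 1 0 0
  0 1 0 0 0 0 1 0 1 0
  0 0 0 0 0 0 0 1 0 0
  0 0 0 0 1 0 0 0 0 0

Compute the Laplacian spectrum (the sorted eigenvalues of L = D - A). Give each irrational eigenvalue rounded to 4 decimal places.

Reading degrees in the order [1, 2, 3, 4, 5, 6, 7, 8, 9, 10] gives [1, 2, 1, 2, 3, 2, 2, 3, 1, 1]; set D = diag(1, 2, 1, 2, 3, 2, 2, 3, 1, 1) and form L = D - A. L is symmetric positive semidefinite, so every eigenvalue is real and nonnegative. By the matrix-tree theorem the graph has (1/10) * product of the nonzero eigenvalues = 1 spanning tree.

[0, 0.1378, 0.4258, 0.6323, 1.3282, 1.5820, 2.3435, 3.0242, 3.9923, 4.5340]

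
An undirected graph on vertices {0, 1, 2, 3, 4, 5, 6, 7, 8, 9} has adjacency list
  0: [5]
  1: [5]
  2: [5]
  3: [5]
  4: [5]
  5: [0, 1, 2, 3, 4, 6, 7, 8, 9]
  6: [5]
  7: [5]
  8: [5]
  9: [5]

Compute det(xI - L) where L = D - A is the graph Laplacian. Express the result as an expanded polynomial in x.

Reading degrees in the order [0, 1, 2, 3, 4, 5, 6, 7, 8, 9] gives [1, 1, 1, 1, 1, 9, 1, 1, 1, 1]; set D = diag(1, 1, 1, 1, 1, 9, 1, 1, 1, 1) and form L = D - A. The eigenvalues of L are [0, 1, 1, 1, 1, 1, 1, 1, 1, 10]; the characteristic polynomial is the product of (x - lambda_i), which multiplies out to x^10 - 18x^9 + 108x^8 - 336x^7 + 630x^6 - 756x^5 + 588x^4 - 288x^3 + 81x^2 - 10x. The constant term is 0 because L is singular (the all-ones vector lies in its kernel).

x^10 - 18x^9 + 108x^8 - 336x^7 + 630x^6 - 756x^5 + 588x^4 - 288x^3 + 81x^2 - 10x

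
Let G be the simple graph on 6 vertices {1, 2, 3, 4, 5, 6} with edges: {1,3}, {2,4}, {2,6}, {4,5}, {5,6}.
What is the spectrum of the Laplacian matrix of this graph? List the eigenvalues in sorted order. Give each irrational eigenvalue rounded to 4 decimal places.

Reading degrees in the order [1, 2, 3, 4, 5, 6] gives [1, 2, 1, 2, 2, 2]; set D = diag(1, 2, 1, 2, 2, 2) and form L = D - A. Diagonalising L (or applying a numerical eigensolver to the 6x6 matrix) gives the spectrum above. The 2 zero eigenvalues correspond to the 2 connected components. The eigenvalues sum to 10, which equals trace(L) = 2|E|.

[0, 0, 2, 2, 2, 4]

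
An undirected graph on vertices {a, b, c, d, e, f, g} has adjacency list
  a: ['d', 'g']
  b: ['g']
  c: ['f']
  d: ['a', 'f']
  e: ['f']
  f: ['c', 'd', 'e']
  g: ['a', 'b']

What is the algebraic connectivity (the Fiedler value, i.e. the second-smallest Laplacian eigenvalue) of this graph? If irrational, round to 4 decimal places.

Each diagonal entry of L is the vertex degree and each off-diagonal entry is -1 where an edge is present, 0 otherwise; in the order [a, b, c, d, e, f, g] the diagonal is [2, 1, 1, 2, 1, 3, 2]. The smallest Laplacian eigenvalue is always 0. The next one, lambda_2 = 0.2254, measures how hard the graph is to disconnect: larger values mean better connectivity. There is one zero in the spectrum, matching the 1 component. The largest eigenvalue, 4.2283, is at most the vertex count 7.

0.2254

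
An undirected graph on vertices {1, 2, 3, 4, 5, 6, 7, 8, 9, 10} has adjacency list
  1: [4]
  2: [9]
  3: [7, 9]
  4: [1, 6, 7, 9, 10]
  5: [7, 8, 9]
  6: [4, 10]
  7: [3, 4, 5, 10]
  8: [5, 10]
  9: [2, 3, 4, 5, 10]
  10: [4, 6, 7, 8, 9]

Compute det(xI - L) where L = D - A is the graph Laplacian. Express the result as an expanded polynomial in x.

x^10 - 30x^9 + 378x^8 - 2612x^7 + 10851x^6 - 27964x^5 + 44536x^4 - 42204x^3 + 21601x^2 - 4560x

With the vertex order [1, 2, 3, 4, 5, 6, 7, 8, 9, 10], the degrees are [1, 1, 2, 5, 3, 2, 4, 2, 5, 5], giving D = diag(1, 1, 2, 5, 3, 2, 4, 2, 5, 5) and L = D - A. Computing det(xI - L) by cofactor expansion (or equivalently via sum-over-permutations) gives x^10 - 30x^9 + 378x^8 - 2612x^7 + 10851x^6 - 27964x^5 + 44536x^4 - 42204x^3 + 21601x^2 - 4560x. Since p(0) = det(-L) = 0, x divides p(x). The largest eigenvalue, 7.1946, is at most the vertex count 10.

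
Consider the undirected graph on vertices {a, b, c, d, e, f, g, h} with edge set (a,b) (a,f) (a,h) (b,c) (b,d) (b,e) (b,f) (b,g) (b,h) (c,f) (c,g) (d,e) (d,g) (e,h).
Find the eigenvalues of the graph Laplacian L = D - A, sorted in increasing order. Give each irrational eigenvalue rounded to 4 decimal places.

Reading degrees in the order [a, b, c, d, e, f, g, h] gives [3, 7, 3, 3, 3, 3, 3, 3]; set D = diag(3, 7, 3, 3, 3, 3, 3, 3) and form L = D - A. Since every row of L sums to 0, the all-ones vector is in the kernel and 0 is an eigenvalue. There is one zero in the spectrum, matching the 1 component. The largest eigenvalue, 8, is at most the vertex count 8.

[0, 1.7530, 1.7530, 3.4450, 3.4450, 4.8019, 4.8019, 8]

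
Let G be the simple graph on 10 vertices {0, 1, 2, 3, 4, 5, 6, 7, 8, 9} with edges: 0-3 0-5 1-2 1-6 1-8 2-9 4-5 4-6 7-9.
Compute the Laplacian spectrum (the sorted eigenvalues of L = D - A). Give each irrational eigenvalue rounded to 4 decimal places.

[0, 0.1172, 0.3820, 0.7586, 1.3820, 1.6674, 2.6180, 3.0846, 3.6180, 4.3721]

With the vertex order [0, 1, 2, 3, 4, 5, 6, 7, 8, 9], the degrees are [2, 3, 2, 1, 2, 2, 2, 1, 1, 2], giving D = diag(2, 3, 2, 1, 2, 2, 2, 1, 1, 2) and L = D - A. Since every row of L sums to 0, the all-ones vector is in the kernel and 0 is an eigenvalue. The single zero eigenvalue shows the graph is connected. The largest eigenvalue, 4.3721, is at most the vertex count 10.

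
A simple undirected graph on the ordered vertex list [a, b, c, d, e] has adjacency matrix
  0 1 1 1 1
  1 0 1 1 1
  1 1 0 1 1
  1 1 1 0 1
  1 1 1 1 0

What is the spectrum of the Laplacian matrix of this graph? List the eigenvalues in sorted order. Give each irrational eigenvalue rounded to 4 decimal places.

With the vertex order [a, b, c, d, e], the degrees are [4, 4, 4, 4, 4], giving D = diag(4, 4, 4, 4, 4) and L = D - A. L is symmetric positive semidefinite, so every eigenvalue is real and nonnegative. The single zero eigenvalue shows the graph is connected. The largest eigenvalue, 5, is at most the vertex count 5. There is one zero in the spectrum, matching the 1 component.

[0, 5, 5, 5, 5]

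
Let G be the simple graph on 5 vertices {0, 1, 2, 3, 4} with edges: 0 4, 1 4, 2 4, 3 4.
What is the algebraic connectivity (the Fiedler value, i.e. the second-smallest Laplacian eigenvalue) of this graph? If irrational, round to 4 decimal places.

Reading degrees in the order [0, 1, 2, 3, 4] gives [1, 1, 1, 1, 4]; set D = diag(1, 1, 1, 1, 4) and form L = D - A. The smallest Laplacian eigenvalue is always 0. The next one, lambda_2 = 1, measures how hard the graph is to disconnect: larger values mean better connectivity.

1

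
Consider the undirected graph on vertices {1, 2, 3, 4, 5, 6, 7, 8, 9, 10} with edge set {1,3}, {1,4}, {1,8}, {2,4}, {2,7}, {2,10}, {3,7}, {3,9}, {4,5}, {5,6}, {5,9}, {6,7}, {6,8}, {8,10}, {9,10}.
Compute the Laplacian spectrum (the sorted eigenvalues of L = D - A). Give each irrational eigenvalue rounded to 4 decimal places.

[0, 2, 2, 2, 2, 2, 5, 5, 5, 5]

Reading degrees in the order [1, 2, 3, 4, 5, 6, 7, 8, 9, 10] gives [3, 3, 3, 3, 3, 3, 3, 3, 3, 3]; set D = diag(3, 3, 3, 3, 3, 3, 3, 3, 3, 3) and form L = D - A. The multiplicity of 0 as a Laplacian eigenvalue equals the number of connected components. The eigenvalues sum to 30, which equals trace(L) = 2|E|. By the matrix-tree theorem the graph has (1/10) * product of the nonzero eigenvalues = 2000 spanning trees.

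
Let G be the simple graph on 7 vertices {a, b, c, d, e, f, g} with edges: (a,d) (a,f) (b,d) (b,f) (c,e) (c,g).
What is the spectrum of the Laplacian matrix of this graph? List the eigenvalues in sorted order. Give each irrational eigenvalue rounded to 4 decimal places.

[0, 0, 1, 2, 2, 3, 4]

Each diagonal entry of L is the vertex degree and each off-diagonal entry is -1 where an edge is present, 0 otherwise; in the order [a, b, c, d, e, f, g] the diagonal is [2, 2, 2, 2, 1, 2, 1]. Since every row of L sums to 0, the all-ones vector is in the kernel and 0 is an eigenvalue. The 2 zero eigenvalues correspond to the 2 connected components.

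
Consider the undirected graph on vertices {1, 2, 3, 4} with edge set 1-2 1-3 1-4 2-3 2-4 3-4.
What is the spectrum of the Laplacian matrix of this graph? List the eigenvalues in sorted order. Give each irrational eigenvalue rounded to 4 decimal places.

Each diagonal entry of L is the vertex degree and each off-diagonal entry is -1 where an edge is present, 0 otherwise; in the order [1, 2, 3, 4] the diagonal is [3, 3, 3, 3]. Diagonalising L (or applying a numerical eigensolver to the 4x4 matrix) gives the spectrum above. The single zero eigenvalue shows the graph is connected. The eigenvalues sum to 12, which equals trace(L) = 2|E|.

[0, 4, 4, 4]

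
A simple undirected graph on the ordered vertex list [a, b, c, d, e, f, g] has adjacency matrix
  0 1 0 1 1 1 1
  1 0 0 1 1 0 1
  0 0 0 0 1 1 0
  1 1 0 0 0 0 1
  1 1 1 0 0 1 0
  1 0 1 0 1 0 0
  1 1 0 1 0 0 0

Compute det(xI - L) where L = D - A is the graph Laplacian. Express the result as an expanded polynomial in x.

x^7 - 24x^6 + 232x^5 - 1148x^4 + 3031x^3 - 3960x^2 + 1904x

Reading degrees in the order [a, b, c, d, e, f, g] gives [5, 4, 2, 3, 4, 3, 3]; set D = diag(5, 4, 2, 3, 4, 3, 3) and form L = D - A. L has integer entries, so p(x) = det(xI - L) has integer coefficients. Expanding the determinant yields x^7 - 24x^6 + 232x^5 - 1148x^4 + 3031x^3 - 3960x^2 + 1904x. The constant term is 0 because L is singular (the all-ones vector lies in its kernel).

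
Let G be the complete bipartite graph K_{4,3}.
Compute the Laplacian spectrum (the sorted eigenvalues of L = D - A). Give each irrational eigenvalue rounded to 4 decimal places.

The graph has 7 vertices and degree multiset [4, 4, 4, 3, 3, 3, 3]; D is the diagonal matrix of degrees and L = D - A. L is symmetric positive semidefinite, so every eigenvalue is real and nonnegative. The single zero eigenvalue shows the graph is connected. There is one zero in the spectrum, matching the 1 component.

[0, 3, 3, 3, 4, 4, 7]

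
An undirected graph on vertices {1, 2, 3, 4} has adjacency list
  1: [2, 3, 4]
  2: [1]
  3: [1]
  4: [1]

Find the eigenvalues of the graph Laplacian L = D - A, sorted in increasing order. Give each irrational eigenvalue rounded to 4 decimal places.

[0, 1, 1, 4]

Each diagonal entry of L is the vertex degree and each off-diagonal entry is -1 where an edge is present, 0 otherwise; in the order [1, 2, 3, 4] the diagonal is [3, 1, 1, 1]. L is symmetric positive semidefinite, so every eigenvalue is real and nonnegative. The single zero eigenvalue shows the graph is connected. By the matrix-tree theorem the graph has (1/4) * product of the nonzero eigenvalues = 1 spanning tree.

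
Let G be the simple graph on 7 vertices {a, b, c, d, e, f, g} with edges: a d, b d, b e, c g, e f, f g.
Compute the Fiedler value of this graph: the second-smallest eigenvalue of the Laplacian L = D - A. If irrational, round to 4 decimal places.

Reading degrees in the order [a, b, c, d, e, f, g] gives [1, 2, 1, 2, 2, 2, 2]; set D = diag(1, 2, 1, 2, 2, 2, 2) and form L = D - A. Computing the eigenvalues of L and sorting gives [0, 0.1981, 0.7530, 1.5550, 2.4450, 3.2470, 3.8019]. The Fiedler value lambda_2 = 0.1981 is strictly positive, so the graph is connected. The largest eigenvalue, 3.8019, is at most the vertex count 7. The eigenvalues sum to 12, which equals trace(L) = 2|E|.

0.1981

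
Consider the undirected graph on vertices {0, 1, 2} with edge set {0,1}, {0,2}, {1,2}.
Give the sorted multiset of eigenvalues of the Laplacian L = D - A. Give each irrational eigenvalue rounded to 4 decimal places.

[0, 3, 3]

With the vertex order [0, 1, 2], the degrees are [2, 2, 2], giving D = diag(2, 2, 2) and L = D - A. Since every row of L sums to 0, the all-ones vector is in the kernel and 0 is an eigenvalue. The single zero eigenvalue shows the graph is connected. The largest eigenvalue, 3, is at most the vertex count 3.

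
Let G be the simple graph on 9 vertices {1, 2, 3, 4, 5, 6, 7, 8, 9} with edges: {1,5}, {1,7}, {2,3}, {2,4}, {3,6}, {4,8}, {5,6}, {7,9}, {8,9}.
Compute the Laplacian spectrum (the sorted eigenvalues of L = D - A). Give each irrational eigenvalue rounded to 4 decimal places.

Each diagonal entry of L is the vertex degree and each off-diagonal entry is -1 where an edge is present, 0 otherwise; in the order [1, 2, 3, 4, 5, 6, 7, 8, 9] the diagonal is [2, 2, 2, 2, 2, 2, 2, 2, 2]. The multiplicity of 0 as a Laplacian eigenvalue equals the number of connected components. There is one zero in the spectrum, matching the 1 component.

[0, 0.4679, 0.4679, 1.6527, 1.6527, 3, 3, 3.8794, 3.8794]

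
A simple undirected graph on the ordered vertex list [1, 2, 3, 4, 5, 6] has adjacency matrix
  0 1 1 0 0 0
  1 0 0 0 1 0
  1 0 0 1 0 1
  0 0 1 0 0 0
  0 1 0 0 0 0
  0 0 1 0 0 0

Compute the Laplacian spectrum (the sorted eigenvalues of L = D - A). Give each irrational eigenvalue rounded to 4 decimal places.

Each diagonal entry of L is the vertex degree and each off-diagonal entry is -1 where an edge is present, 0 otherwise; in the order [1, 2, 3, 4, 5, 6] the diagonal is [2, 2, 3, 1, 1, 1]. Since every row of L sums to 0, the all-ones vector is in the kernel and 0 is an eigenvalue. The single zero eigenvalue shows the graph is connected. The largest eigenvalue, 4.2143, is at most the vertex count 6.

[0, 0.3249, 1, 1.4608, 3, 4.2143]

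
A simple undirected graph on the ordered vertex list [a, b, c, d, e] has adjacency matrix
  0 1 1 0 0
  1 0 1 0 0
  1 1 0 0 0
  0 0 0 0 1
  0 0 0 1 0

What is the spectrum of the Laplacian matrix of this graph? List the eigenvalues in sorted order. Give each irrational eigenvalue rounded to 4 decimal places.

[0, 0, 2, 3, 3]

Reading degrees in the order [a, b, c, d, e] gives [2, 2, 2, 1, 1]; set D = diag(2, 2, 2, 1, 1) and form L = D - A. Since every row of L sums to 0, the all-ones vector is in the kernel and 0 is an eigenvalue. The 2 zero eigenvalues correspond to the 2 connected components. The largest eigenvalue, 3, is at most the vertex count 5.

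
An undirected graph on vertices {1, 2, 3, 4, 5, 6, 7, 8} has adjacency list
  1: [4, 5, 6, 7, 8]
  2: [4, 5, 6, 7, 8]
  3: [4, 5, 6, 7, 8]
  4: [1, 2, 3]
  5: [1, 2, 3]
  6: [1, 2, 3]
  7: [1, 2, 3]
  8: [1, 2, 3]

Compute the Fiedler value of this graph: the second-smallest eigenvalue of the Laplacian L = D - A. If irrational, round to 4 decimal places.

With the vertex order [1, 2, 3, 4, 5, 6, 7, 8], the degrees are [5, 5, 5, 3, 3, 3, 3, 3], giving D = diag(5, 5, 5, 3, 3, 3, 3, 3) and L = D - A. The sorted Laplacian eigenvalues are [0, 3, 3, 3, 3, 5, 5, 8]; the algebraic connectivity is the second entry, 3. By the matrix-tree theorem the graph has (1/8) * product of the nonzero eigenvalues = 2025 spanning trees.

3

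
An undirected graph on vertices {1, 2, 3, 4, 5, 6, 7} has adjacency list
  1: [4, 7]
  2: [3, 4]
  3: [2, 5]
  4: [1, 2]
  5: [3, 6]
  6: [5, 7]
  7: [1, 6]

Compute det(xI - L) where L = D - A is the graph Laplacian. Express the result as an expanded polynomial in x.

x^7 - 14x^6 + 77x^5 - 210x^4 + 294x^3 - 196x^2 + 49x

Reading degrees in the order [1, 2, 3, 4, 5, 6, 7] gives [2, 2, 2, 2, 2, 2, 2]; set D = diag(2, 2, 2, 2, 2, 2, 2) and form L = D - A. Computing det(xI - L) by cofactor expansion (or equivalently via sum-over-permutations) gives x^7 - 14x^6 + 77x^5 - 210x^4 + 294x^3 - 196x^2 + 49x. Since p(0) = det(-L) = 0, x divides p(x). The largest eigenvalue, 3.8019, is at most the vertex count 7.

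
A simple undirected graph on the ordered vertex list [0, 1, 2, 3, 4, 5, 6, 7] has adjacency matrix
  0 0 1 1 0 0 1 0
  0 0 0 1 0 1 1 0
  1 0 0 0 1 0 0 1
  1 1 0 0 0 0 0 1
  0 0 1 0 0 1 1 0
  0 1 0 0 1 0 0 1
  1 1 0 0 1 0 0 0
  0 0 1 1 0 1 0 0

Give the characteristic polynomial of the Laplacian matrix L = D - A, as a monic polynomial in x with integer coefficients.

Each diagonal entry of L is the vertex degree and each off-diagonal entry is -1 where an edge is present, 0 otherwise; in the order [0, 1, 2, 3, 4, 5, 6, 7] the diagonal is [3, 3, 3, 3, 3, 3, 3, 3]. L has integer entries, so p(x) = det(xI - L) has integer coefficients. Expanding the determinant yields x^8 - 24x^7 + 240x^6 - 1296x^5 + 4080x^4 - 7488x^3 + 7424x^2 - 3072x. The constant term is 0 because L is singular (the all-ones vector lies in its kernel). There is one zero in the spectrum, matching the 1 component.

x^8 - 24x^7 + 240x^6 - 1296x^5 + 4080x^4 - 7488x^3 + 7424x^2 - 3072x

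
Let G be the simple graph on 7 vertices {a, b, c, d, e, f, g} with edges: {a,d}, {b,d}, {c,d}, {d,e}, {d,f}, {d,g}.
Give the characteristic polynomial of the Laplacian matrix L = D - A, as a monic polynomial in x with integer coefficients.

With the vertex order [a, b, c, d, e, f, g], the degrees are [1, 1, 1, 6, 1, 1, 1], giving D = diag(1, 1, 1, 6, 1, 1, 1) and L = D - A. The eigenvalues of L are [0, 1, 1, 1, 1, 1, 7]; the characteristic polynomial is the product of (x - lambda_i), which multiplies out to x^7 - 12x^6 + 45x^5 - 80x^4 + 75x^3 - 36x^2 + 7x. Since p(0) = det(-L) = 0, x divides p(x). The largest eigenvalue, 7, is at most the vertex count 7.

x^7 - 12x^6 + 45x^5 - 80x^4 + 75x^3 - 36x^2 + 7x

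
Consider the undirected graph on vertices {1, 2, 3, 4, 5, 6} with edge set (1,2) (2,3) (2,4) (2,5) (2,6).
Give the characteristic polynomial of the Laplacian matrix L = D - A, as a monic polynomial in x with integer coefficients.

With the vertex order [1, 2, 3, 4, 5, 6], the degrees are [1, 5, 1, 1, 1, 1], giving D = diag(1, 5, 1, 1, 1, 1) and L = D - A. L has integer entries, so p(x) = det(xI - L) has integer coefficients. Expanding the determinant yields x^6 - 10x^5 + 30x^4 - 40x^3 + 25x^2 - 6x. Since p(0) = det(-L) = 0, x divides p(x). There is one zero in the spectrum, matching the 1 component.

x^6 - 10x^5 + 30x^4 - 40x^3 + 25x^2 - 6x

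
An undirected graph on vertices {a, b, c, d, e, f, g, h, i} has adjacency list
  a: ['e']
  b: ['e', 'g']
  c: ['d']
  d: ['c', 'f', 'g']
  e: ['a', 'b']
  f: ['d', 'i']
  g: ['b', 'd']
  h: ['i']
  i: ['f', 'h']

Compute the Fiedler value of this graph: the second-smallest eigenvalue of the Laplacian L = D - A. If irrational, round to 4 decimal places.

0.1506

With the vertex order [a, b, c, d, e, f, g, h, i], the degrees are [1, 2, 1, 3, 2, 2, 2, 1, 2], giving D = diag(1, 2, 1, 3, 2, 2, 2, 1, 2) and L = D - A. Computing the eigenvalues of L and sorting gives [0, 0.1506, 0.4266, 1, 1.4229, 2.1724, 3, 3.4576, 4.3699]. The Fiedler value lambda_2 = 0.1506 is strictly positive, so the graph is connected. There is one zero in the spectrum, matching the 1 component. By the matrix-tree theorem the graph has (1/9) * product of the nonzero eigenvalues = 1 spanning tree.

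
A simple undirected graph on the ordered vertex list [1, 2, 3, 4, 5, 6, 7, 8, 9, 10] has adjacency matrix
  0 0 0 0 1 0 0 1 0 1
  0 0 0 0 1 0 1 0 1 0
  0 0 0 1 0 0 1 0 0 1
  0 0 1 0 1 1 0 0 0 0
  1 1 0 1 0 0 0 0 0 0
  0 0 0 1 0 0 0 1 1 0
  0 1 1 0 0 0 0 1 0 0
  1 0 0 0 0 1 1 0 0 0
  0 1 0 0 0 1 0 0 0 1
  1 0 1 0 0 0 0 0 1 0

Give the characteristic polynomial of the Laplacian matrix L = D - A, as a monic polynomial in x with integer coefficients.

x^10 - 30x^9 + 390x^8 - 2880x^7 + 13305x^6 - 39882x^5 + 77640x^4 - 94800x^3 + 66000x^2 - 20000x

With the vertex order [1, 2, 3, 4, 5, 6, 7, 8, 9, 10], the degrees are [3, 3, 3, 3, 3, 3, 3, 3, 3, 3], giving D = diag(3, 3, 3, 3, 3, 3, 3, 3, 3, 3) and L = D - A. L has integer entries, so p(x) = det(xI - L) has integer coefficients. Expanding the determinant yields x^10 - 30x^9 + 390x^8 - 2880x^7 + 13305x^6 - 39882x^5 + 77640x^4 - 94800x^3 + 66000x^2 - 20000x. The constant term is 0 because L is singular (the all-ones vector lies in its kernel). There is one zero in the spectrum, matching the 1 component.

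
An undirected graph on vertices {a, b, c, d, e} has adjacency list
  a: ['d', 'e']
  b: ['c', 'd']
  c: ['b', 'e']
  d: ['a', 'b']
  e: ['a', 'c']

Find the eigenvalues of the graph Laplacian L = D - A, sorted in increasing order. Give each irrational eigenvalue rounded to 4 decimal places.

With the vertex order [a, b, c, d, e], the degrees are [2, 2, 2, 2, 2], giving D = diag(2, 2, 2, 2, 2) and L = D - A. Diagonalising L (or applying a numerical eigensolver to the 5x5 matrix) gives the spectrum above.

[0, 1.3820, 1.3820, 3.6180, 3.6180]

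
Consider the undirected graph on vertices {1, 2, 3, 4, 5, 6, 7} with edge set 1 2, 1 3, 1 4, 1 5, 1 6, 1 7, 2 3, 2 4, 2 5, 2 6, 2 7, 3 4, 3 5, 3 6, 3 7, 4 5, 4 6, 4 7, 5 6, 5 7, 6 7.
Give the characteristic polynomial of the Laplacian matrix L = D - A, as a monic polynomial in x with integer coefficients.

x^7 - 42x^6 + 735x^5 - 6860x^4 + 36015x^3 - 100842x^2 + 117649x

Each diagonal entry of L is the vertex degree and each off-diagonal entry is -1 where an edge is present, 0 otherwise; in the order [1, 2, 3, 4, 5, 6, 7] the diagonal is [6, 6, 6, 6, 6, 6, 6]. L has integer entries, so p(x) = det(xI - L) has integer coefficients. Expanding the determinant yields x^7 - 42x^6 + 735x^5 - 6860x^4 + 36015x^3 - 100842x^2 + 117649x. The constant term is 0 because L is singular (the all-ones vector lies in its kernel). The largest eigenvalue, 7, is at most the vertex count 7.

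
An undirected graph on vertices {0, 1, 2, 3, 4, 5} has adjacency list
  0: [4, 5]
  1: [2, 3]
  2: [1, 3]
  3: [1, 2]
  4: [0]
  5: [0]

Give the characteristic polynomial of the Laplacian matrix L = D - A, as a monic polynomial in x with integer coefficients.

x^6 - 10x^5 + 36x^4 - 54x^3 + 27x^2

Reading degrees in the order [0, 1, 2, 3, 4, 5] gives [2, 2, 2, 2, 1, 1]; set D = diag(2, 2, 2, 2, 1, 1) and form L = D - A. L has integer entries, so p(x) = det(xI - L) has integer coefficients. Expanding the determinant yields x^6 - 10x^5 + 36x^4 - 54x^3 + 27x^2. The coefficient of x^5 equals -trace(L) = -10, matching the sum of degrees. There are 2 zeros in the spectrum, matching the 2 components. The largest eigenvalue, 3, is at most the vertex count 6.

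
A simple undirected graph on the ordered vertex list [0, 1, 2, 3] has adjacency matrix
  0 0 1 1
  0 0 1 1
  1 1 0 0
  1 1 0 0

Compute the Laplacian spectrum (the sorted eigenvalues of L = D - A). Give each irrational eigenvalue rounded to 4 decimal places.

With the vertex order [0, 1, 2, 3], the degrees are [2, 2, 2, 2], giving D = diag(2, 2, 2, 2) and L = D - A. Diagonalising L (or applying a numerical eigensolver to the 4x4 matrix) gives the spectrum above.

[0, 2, 2, 4]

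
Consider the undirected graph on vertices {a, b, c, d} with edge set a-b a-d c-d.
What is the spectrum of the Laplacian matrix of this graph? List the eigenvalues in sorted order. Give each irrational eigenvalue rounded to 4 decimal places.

[0, 0.5858, 2, 3.4142]

Each diagonal entry of L is the vertex degree and each off-diagonal entry is -1 where an edge is present, 0 otherwise; in the order [a, b, c, d] the diagonal is [2, 1, 1, 2]. L is symmetric positive semidefinite, so every eigenvalue is real and nonnegative. The single zero eigenvalue shows the graph is connected. There is one zero in the spectrum, matching the 1 component.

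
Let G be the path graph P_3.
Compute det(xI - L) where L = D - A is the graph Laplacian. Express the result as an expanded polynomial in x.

The graph has 3 vertices and degree multiset [2, 1, 1]; D is the diagonal matrix of degrees and L = D - A. L has integer entries, so p(x) = det(xI - L) has integer coefficients. Expanding the determinant yields x^3 - 4x^2 + 3x. Since p(0) = det(-L) = 0, x divides p(x).

x^3 - 4x^2 + 3x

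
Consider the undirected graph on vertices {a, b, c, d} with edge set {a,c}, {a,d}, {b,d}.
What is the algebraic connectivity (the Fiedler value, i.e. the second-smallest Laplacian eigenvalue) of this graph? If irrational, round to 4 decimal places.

Each diagonal entry of L is the vertex degree and each off-diagonal entry is -1 where an edge is present, 0 otherwise; in the order [a, b, c, d] the diagonal is [2, 1, 1, 2]. Computing the eigenvalues of L and sorting gives [0, 0.5858, 2, 3.4142]. The Fiedler value lambda_2 = 0.5858 is strictly positive, so the graph is connected.

0.5858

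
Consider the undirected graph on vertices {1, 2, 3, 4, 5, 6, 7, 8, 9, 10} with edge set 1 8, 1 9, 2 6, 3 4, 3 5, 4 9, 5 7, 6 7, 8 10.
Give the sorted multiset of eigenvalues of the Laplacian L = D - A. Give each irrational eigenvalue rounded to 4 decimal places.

With the vertex order [1, 2, 3, 4, 5, 6, 7, 8, 9, 10], the degrees are [2, 1, 2, 2, 2, 2, 2, 2, 2, 1], giving D = diag(2, 1, 2, 2, 2, 2, 2, 2, 2, 1) and L = D - A. Diagonalising L (or applying a numerical eigensolver to the 10x10 matrix) gives the spectrum above. By the matrix-tree theorem the graph has (1/10) * product of the nonzero eigenvalues = 1 spanning tree.

[0, 0.0979, 0.3820, 0.8244, 1.3820, 2, 2.6180, 3.1756, 3.6180, 3.9021]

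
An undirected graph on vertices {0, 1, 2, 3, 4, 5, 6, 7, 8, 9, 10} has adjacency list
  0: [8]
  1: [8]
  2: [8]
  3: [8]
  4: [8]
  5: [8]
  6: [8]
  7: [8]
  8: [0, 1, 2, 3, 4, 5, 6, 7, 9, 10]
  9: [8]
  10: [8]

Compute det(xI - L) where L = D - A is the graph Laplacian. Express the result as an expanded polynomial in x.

With the vertex order [0, 1, 2, 3, 4, 5, 6, 7, 8, 9, 10], the degrees are [1, 1, 1, 1, 1, 1, 1, 1, 10, 1, 1], giving D = diag(1, 1, 1, 1, 1, 1, 1, 1, 10, 1, 1) and L = D - A. L has integer entries, so p(x) = det(xI - L) has integer coefficients. Expanding the determinant yields x^11 - 20x^10 + 135x^9 - 480x^8 + 1050x^7 - 1512x^6 + 1470x^5 - 960x^4 + 405x^3 - 100x^2 + 11x. Since p(0) = det(-L) = 0, x divides p(x). The eigenvalues sum to 20, which equals trace(L) = 2|E|.

x^11 - 20x^10 + 135x^9 - 480x^8 + 1050x^7 - 1512x^6 + 1470x^5 - 960x^4 + 405x^3 - 100x^2 + 11x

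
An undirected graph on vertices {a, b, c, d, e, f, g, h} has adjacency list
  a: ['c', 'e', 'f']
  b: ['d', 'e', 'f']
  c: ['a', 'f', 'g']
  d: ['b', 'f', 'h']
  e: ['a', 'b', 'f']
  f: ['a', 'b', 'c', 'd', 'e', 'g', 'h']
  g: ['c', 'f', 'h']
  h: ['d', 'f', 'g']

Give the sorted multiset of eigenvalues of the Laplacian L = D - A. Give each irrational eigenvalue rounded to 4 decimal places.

Each diagonal entry of L is the vertex degree and each off-diagonal entry is -1 where an edge is present, 0 otherwise; in the order [a, b, c, d, e, f, g, h] the diagonal is [3, 3, 3, 3, 3, 7, 3, 3]. L is symmetric positive semidefinite, so every eigenvalue is real and nonnegative. By the matrix-tree theorem the graph has (1/8) * product of the nonzero eigenvalues = 841 spanning trees.

[0, 1.7530, 1.7530, 3.4450, 3.4450, 4.8019, 4.8019, 8]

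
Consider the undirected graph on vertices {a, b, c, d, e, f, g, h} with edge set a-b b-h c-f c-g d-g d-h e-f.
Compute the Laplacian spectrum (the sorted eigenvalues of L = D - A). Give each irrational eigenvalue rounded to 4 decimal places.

Each diagonal entry of L is the vertex degree and each off-diagonal entry is -1 where an edge is present, 0 otherwise; in the order [a, b, c, d, e, f, g, h] the diagonal is [1, 2, 2, 2, 1, 2, 2, 2]. The multiplicity of 0 as a Laplacian eigenvalue equals the number of connected components. The single zero eigenvalue shows the graph is connected. The largest eigenvalue, 3.8478, is at most the vertex count 8. By the matrix-tree theorem the graph has (1/8) * product of the nonzero eigenvalues = 1 spanning tree.

[0, 0.1522, 0.5858, 1.2346, 2, 2.7654, 3.4142, 3.8478]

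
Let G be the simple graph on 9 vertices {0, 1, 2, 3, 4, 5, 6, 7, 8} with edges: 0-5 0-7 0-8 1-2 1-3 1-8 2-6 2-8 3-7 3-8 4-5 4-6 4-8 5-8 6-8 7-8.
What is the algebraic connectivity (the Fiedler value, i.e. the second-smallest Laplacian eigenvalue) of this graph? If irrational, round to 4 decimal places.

1.5858

Each diagonal entry of L is the vertex degree and each off-diagonal entry is -1 where an edge is present, 0 otherwise; in the order [0, 1, 2, 3, 4, 5, 6, 7, 8] the diagonal is [3, 3, 3, 3, 3, 3, 3, 3, 8]. The smallest Laplacian eigenvalue is always 0. The next one, lambda_2 = 1.5858, measures how hard the graph is to disconnect: larger values mean better connectivity. The largest eigenvalue, 9, is at most the vertex count 9.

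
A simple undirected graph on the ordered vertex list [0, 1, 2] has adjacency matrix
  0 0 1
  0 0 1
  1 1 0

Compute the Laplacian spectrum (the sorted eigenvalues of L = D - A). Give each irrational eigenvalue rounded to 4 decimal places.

With the vertex order [0, 1, 2], the degrees are [1, 1, 2], giving D = diag(1, 1, 2) and L = D - A. The multiplicity of 0 as a Laplacian eigenvalue equals the number of connected components. The single zero eigenvalue shows the graph is connected.

[0, 1, 3]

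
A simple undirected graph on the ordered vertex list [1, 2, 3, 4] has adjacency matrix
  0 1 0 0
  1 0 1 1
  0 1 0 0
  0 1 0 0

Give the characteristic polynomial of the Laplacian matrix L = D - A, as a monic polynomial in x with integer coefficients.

x^4 - 6x^3 + 9x^2 - 4x

With the vertex order [1, 2, 3, 4], the degrees are [1, 3, 1, 1], giving D = diag(1, 3, 1, 1) and L = D - A. L has integer entries, so p(x) = det(xI - L) has integer coefficients. Expanding the determinant yields x^4 - 6x^3 + 9x^2 - 4x. Since p(0) = det(-L) = 0, x divides p(x). By the matrix-tree theorem the graph has (1/4) * product of the nonzero eigenvalues = 1 spanning tree.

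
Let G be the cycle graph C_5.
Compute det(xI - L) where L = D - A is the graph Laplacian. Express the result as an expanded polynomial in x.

The graph has 5 vertices and degree multiset [2, 2, 2, 2, 2]; D is the diagonal matrix of degrees and L = D - A. L has integer entries, so p(x) = det(xI - L) has integer coefficients. Expanding the determinant yields x^5 - 10x^4 + 35x^3 - 50x^2 + 25x. The constant term is 0 because L is singular (the all-ones vector lies in its kernel). By the matrix-tree theorem the graph has (1/5) * product of the nonzero eigenvalues = 5 spanning trees. The eigenvalues sum to 10, which equals trace(L) = 2|E|.

x^5 - 10x^4 + 35x^3 - 50x^2 + 25x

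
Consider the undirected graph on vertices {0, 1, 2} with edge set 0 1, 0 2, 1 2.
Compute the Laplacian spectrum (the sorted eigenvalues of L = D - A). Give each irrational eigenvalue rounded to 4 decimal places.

[0, 3, 3]

With the vertex order [0, 1, 2], the degrees are [2, 2, 2], giving D = diag(2, 2, 2) and L = D - A. L is symmetric positive semidefinite, so every eigenvalue is real and nonnegative. There is one zero in the spectrum, matching the 1 component.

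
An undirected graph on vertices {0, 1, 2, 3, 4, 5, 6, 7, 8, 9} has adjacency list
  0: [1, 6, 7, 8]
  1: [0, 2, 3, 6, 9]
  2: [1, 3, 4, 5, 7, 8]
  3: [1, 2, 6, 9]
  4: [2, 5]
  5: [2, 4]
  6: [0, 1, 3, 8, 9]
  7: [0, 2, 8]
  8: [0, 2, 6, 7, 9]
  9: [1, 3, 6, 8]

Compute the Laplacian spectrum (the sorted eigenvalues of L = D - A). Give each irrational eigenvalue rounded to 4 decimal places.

Each diagonal entry of L is the vertex degree and each off-diagonal entry is -1 where an edge is present, 0 otherwise; in the order [0, 1, 2, 3, 4, 5, 6, 7, 8, 9] the diagonal is [4, 5, 6, 4, 2, 2, 5, 3, 5, 4]. L is symmetric positive semidefinite, so every eigenvalue is real and nonnegative. There is one zero in the spectrum, matching the 1 component.

[0, 0.8173, 2.2589, 3, 4, 4.4510, 5.5301, 5.8437, 6.2444, 7.8546]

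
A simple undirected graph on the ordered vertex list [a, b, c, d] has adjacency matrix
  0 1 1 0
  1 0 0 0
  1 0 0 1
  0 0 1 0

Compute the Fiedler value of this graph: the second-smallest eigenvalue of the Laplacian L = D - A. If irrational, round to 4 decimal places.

Reading degrees in the order [a, b, c, d] gives [2, 1, 2, 1]; set D = diag(2, 1, 2, 1) and form L = D - A. Computing the eigenvalues of L and sorting gives [0, 0.5858, 2, 3.4142]. The Fiedler value lambda_2 = 0.5858 is strictly positive, so the graph is connected. By the matrix-tree theorem the graph has (1/4) * product of the nonzero eigenvalues = 1 spanning tree.

0.5858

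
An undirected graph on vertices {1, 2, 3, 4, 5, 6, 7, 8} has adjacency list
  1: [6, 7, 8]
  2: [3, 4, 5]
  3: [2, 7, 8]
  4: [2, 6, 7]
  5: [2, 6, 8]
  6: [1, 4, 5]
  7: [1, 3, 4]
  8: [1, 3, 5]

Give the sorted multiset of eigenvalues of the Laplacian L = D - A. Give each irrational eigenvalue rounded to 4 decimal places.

With the vertex order [1, 2, 3, 4, 5, 6, 7, 8], the degrees are [3, 3, 3, 3, 3, 3, 3, 3], giving D = diag(3, 3, 3, 3, 3, 3, 3, 3) and L = D - A. Since every row of L sums to 0, the all-ones vector is in the kernel and 0 is an eigenvalue. By the matrix-tree theorem the graph has (1/8) * product of the nonzero eigenvalues = 384 spanning trees. The eigenvalues sum to 24, which equals trace(L) = 2|E|.

[0, 2, 2, 2, 4, 4, 4, 6]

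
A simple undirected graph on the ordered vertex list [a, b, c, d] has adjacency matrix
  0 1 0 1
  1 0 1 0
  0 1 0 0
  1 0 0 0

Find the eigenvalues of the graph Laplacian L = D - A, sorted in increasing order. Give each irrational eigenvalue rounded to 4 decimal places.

[0, 0.5858, 2, 3.4142]

With the vertex order [a, b, c, d], the degrees are [2, 2, 1, 1], giving D = diag(2, 2, 1, 1) and L = D - A. The multiplicity of 0 as a Laplacian eigenvalue equals the number of connected components. The single zero eigenvalue shows the graph is connected. The largest eigenvalue, 3.4142, is at most the vertex count 4.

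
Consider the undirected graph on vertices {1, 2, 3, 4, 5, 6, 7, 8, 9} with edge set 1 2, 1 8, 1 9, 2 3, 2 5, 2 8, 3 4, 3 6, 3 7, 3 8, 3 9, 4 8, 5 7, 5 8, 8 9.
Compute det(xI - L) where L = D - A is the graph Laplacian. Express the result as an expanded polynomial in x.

x^9 - 30x^8 + 373x^7 - 2500x^6 + 9842x^5 - 23218x^4 + 31940x^3 - 23352x^2 + 6921x

Each diagonal entry of L is the vertex degree and each off-diagonal entry is -1 where an edge is present, 0 otherwise; in the order [1, 2, 3, 4, 5, 6, 7, 8, 9] the diagonal is [3, 4, 6, 2, 3, 1, 2, 6, 3]. L has integer entries, so p(x) = det(xI - L) has integer coefficients. Expanding the determinant yields x^9 - 30x^8 + 373x^7 - 2500x^6 + 9842x^5 - 23218x^4 + 31940x^3 - 23352x^2 + 6921x. The coefficient of x^8 equals -trace(L) = -30, matching the sum of degrees. By the matrix-tree theorem the graph has (1/9) * product of the nonzero eigenvalues = 769 spanning trees.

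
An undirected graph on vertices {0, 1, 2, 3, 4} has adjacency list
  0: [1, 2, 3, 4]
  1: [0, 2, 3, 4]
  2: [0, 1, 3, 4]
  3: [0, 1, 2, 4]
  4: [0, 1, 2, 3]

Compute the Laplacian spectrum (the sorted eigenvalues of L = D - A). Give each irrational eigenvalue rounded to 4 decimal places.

With the vertex order [0, 1, 2, 3, 4], the degrees are [4, 4, 4, 4, 4], giving D = diag(4, 4, 4, 4, 4) and L = D - A. Since every row of L sums to 0, the all-ones vector is in the kernel and 0 is an eigenvalue. The largest eigenvalue, 5, is at most the vertex count 5.

[0, 5, 5, 5, 5]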